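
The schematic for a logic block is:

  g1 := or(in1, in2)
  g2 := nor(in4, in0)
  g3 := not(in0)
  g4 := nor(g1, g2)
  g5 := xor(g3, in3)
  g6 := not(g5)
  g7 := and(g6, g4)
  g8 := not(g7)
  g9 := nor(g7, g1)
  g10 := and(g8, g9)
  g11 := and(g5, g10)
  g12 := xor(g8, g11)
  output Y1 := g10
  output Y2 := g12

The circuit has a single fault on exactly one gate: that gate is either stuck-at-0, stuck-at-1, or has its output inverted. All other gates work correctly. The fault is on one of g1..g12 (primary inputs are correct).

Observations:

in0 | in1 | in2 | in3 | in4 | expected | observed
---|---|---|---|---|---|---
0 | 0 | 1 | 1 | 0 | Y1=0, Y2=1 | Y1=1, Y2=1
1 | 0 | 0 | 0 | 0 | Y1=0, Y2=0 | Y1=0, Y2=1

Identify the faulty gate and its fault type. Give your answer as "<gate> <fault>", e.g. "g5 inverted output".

Fault-free values for test 1 (in0=0, in1=0, in2=1, in3=1, in4=0): g1=1, g2=1, g3=1, g4=0, g5=0, g6=1, g7=0, g8=1, g9=0, g10=0, g11=0, g12=1, giving Y1=0, Y2=1. Observed Y1=1, Y2=1.
Test 1: faults giving observed Y1=1, Y2=1 are {g1 stuck-at-0, g1 inverted output, g9 stuck-at-1, g9 inverted output, g10 stuck-at-1, g10 inverted output}.
Test 2 (in0=1, in1=0, in2=0, in3=0, in4=0): fault-free g1=0, g2=0, g3=0, g4=1, g5=0, g6=1, g7=1, g8=0, g9=0, g10=0, g11=0, g12=0 → Y1=0, Y2=0; observed Y1=0, Y2=1. Eliminates g1 stuck-at-0, g9 stuck-at-1, g9 inverted output, g10 stuck-at-1, g10 inverted output.
Only g1 inverted output is consistent with every test.

g1 inverted output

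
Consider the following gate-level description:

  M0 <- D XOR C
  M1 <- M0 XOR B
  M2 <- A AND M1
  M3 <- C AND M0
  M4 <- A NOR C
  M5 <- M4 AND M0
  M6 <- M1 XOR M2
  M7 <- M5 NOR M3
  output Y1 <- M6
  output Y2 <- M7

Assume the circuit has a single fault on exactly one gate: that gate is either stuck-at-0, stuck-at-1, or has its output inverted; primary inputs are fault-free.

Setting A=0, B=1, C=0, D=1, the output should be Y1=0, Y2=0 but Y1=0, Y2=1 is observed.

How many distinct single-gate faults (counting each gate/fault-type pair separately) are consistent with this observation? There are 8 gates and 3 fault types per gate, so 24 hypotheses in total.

Fault-free: M0=1, M1=0, M2=0, M3=0, M4=1, M5=1, M6=0, M7=0 → Y1=0, Y2=0. Observed Y1=0, Y2=1.
  M0: none of the 3 fault types match ✗
  M1: none of the 3 fault types match ✗
  M2: none of the 3 fault types match ✗
  M3: none of the 3 fault types match ✗
  M4: stuck-at-0, inverted output ✓; others ✗
  M5: stuck-at-0, inverted output ✓; others ✗
  M6: none of the 3 fault types match ✗
  M7: stuck-at-1, inverted output ✓; others ✗
Consistent faults: {M4 stuck-at-0, M4 inverted output, M5 stuck-at-0, M5 inverted output, M7 stuck-at-1, M7 inverted output} — 6 in all.

6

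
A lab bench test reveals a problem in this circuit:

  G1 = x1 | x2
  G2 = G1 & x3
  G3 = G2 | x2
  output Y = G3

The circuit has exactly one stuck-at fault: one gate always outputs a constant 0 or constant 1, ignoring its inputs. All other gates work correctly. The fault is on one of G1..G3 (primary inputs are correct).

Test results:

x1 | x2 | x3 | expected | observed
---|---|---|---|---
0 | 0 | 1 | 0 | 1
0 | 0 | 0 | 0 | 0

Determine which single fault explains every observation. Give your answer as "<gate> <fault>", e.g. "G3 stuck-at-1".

Fault-free values for test 1 (x1=0, x2=0, x3=1): G1=0, G2=0, G3=0, giving Y=0. Observed 1.
Test 1: faults giving observed 1 are {G1 stuck-at-1, G2 stuck-at-1, G3 stuck-at-1}.
Test 2 (x1=0, x2=0, x3=0): fault-free G1=0, G2=0, G3=0 → 0; observed 0. Eliminates G2 stuck-at-1, G3 stuck-at-1.
Only G1 stuck-at-1 is consistent with every test.

G1 stuck-at-1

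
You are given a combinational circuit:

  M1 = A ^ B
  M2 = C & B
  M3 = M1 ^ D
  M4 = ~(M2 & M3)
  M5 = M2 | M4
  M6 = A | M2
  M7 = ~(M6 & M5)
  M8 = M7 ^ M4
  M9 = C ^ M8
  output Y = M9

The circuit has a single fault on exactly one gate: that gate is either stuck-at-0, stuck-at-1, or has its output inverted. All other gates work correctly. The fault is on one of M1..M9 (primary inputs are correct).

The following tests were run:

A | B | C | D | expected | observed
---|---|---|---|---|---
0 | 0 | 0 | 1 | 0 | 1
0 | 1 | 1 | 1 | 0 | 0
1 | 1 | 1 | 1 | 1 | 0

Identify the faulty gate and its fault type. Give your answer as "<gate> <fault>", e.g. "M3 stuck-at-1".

Fault-free values for test 1 (A=0, B=0, C=0, D=1): M1=0, M2=0, M3=1, M4=1, M5=1, M6=0, M7=1, M8=0, M9=0, giving Y=0. Observed 1.
Test 1: faults giving observed 1 are {M4 stuck-at-0, M4 inverted output, M6 stuck-at-1, M6 inverted output, M7 stuck-at-0, M7 inverted output, M8 stuck-at-1, M8 inverted output, M9 stuck-at-1, M9 inverted output}.
Test 2 (A=0, B=1, C=1, D=1): fault-free M1=1, M2=1, M3=0, M4=1, M5=1, M6=1, M7=0, M8=1, M9=0 → 0; observed 0. Eliminates M4 stuck-at-0, M4 inverted output, M6 inverted output, M7 inverted output, M8 inverted output, M9 stuck-at-1, M9 inverted output.
Test 3 (A=1, B=1, C=1, D=1): fault-free M1=0, M2=1, M3=1, M4=0, M5=1, M6=1, M7=0, M8=0, M9=1 → 1; observed 0. Eliminates M6 stuck-at-1, M7 stuck-at-0.
Only M8 stuck-at-1 is consistent with every test.

M8 stuck-at-1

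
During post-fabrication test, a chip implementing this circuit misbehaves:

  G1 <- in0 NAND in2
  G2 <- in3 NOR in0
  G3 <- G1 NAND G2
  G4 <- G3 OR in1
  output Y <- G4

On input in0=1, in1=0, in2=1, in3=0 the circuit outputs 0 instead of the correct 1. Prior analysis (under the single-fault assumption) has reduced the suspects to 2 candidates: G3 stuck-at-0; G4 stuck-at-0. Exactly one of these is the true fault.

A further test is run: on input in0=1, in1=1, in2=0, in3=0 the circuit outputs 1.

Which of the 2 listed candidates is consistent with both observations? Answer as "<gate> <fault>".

Evaluate each candidate on input in0=1, in1=1, in2=0, in3=0:
  G3 stuck-at-0: G1=1, G2=0, G3=0 [stuck-at-0], G4=1 → 1 — matches
  G4 stuck-at-0: G1=1, G2=0, G3=1, G4=0 [stuck-at-0] → 0 — eliminated
Only G3 stuck-at-0 reproduces the observed 1.

G3 stuck-at-0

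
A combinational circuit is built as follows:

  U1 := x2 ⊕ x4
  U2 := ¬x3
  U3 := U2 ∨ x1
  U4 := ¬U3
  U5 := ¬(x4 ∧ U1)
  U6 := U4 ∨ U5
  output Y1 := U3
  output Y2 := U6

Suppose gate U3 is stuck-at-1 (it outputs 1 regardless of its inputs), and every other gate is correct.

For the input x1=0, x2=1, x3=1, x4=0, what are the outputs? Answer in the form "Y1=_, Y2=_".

Propagate with U3 forced: U1=1, U2=0, U3=1 [stuck-at-1], U4=0, U5=1, U6=1.
So the outputs are Y1=1, Y2=1. (Without the fault they would be Y1=0, Y2=1.)

Y1=1, Y2=1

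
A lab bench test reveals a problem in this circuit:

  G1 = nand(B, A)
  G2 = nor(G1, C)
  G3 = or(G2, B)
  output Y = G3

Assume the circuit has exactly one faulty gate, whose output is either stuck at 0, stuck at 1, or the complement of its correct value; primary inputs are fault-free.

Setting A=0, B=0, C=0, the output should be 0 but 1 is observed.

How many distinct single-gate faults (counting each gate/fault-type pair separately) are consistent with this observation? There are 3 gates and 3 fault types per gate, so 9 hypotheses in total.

Fault-free: G1=1, G2=0, G3=0 → 0. Observed 1.
  G1 stuck-at-0: output 1 ✓
  G1 stuck-at-1: output 0 ✗
  G1 inverted output: output 1 ✓
  G2 stuck-at-0: output 0 ✗
  G2 stuck-at-1: output 1 ✓
  G2 inverted output: output 1 ✓
  G3 stuck-at-0: output 0 ✗
  G3 stuck-at-1: output 1 ✓
  G3 inverted output: output 1 ✓
Consistent faults: {G1 stuck-at-0, G1 inverted output, G2 stuck-at-1, G2 inverted output, G3 stuck-at-1, G3 inverted output} — 6 in all.

6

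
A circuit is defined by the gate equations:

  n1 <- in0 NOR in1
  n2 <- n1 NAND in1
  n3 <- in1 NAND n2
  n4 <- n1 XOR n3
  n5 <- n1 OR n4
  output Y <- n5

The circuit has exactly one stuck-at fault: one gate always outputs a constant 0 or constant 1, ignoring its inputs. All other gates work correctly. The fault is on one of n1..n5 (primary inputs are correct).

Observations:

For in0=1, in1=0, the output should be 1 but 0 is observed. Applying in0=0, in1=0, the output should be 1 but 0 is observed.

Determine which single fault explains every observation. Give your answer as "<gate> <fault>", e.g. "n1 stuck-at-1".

Fault-free values for test 1 (in0=1, in1=0): n1=0, n2=1, n3=1, n4=1, n5=1, giving Y=1. Observed 0.
Test 1: faults giving observed 0 are {n3 stuck-at-0, n4 stuck-at-0, n5 stuck-at-0}.
Test 2 (in0=0, in1=0): fault-free n1=1, n2=1, n3=1, n4=0, n5=1 → 1; observed 0. Eliminates n3 stuck-at-0, n4 stuck-at-0.
Only n5 stuck-at-0 is consistent with every test.

n5 stuck-at-0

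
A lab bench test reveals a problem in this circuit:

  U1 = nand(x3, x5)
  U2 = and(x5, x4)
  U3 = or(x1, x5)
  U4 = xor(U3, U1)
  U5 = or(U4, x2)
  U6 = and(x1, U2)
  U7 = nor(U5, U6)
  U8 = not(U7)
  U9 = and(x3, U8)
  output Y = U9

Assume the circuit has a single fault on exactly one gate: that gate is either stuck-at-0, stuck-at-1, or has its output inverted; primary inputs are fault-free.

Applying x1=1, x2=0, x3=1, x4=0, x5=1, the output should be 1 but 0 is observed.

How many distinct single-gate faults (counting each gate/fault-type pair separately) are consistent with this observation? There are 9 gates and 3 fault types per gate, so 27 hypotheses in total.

14

Fault-free: U1=0, U2=0, U3=1, U4=1, U5=1, U6=0, U7=0, U8=1, U9=1 → 1. Observed 0.
  U1: stuck-at-1, inverted output ✓; others ✗
  U2: none of the 3 fault types match ✗
  U3: stuck-at-0, inverted output ✓; others ✗
  U4: stuck-at-0, inverted output ✓; others ✗
  U5: stuck-at-0, inverted output ✓; others ✗
  U6: none of the 3 fault types match ✗
  U7: stuck-at-1, inverted output ✓; others ✗
  U8: stuck-at-0, inverted output ✓; others ✗
  U9: stuck-at-0, inverted output ✓; others ✗
Consistent faults: {U1 stuck-at-1, U1 inverted output, U3 stuck-at-0, U3 inverted output, U4 stuck-at-0, U4 inverted output, U5 stuck-at-0, U5 inverted output, U7 stuck-at-1, U7 inverted output, U8 stuck-at-0, U8 inverted output, U9 stuck-at-0, U9 inverted output} — 14 in all.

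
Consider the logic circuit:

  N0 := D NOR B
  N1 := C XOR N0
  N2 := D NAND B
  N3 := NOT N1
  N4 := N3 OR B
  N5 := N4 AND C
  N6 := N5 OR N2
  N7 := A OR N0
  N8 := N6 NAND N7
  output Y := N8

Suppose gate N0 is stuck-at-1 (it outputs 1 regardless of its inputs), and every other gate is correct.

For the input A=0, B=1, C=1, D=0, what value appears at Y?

Propagate with N0 forced: N0=1 [stuck-at-1], N1=0, N2=1, N3=1, N4=1, N5=1, N6=1, N7=1, N8=0.
So Y = 0. (Without the fault it would be 1.)

0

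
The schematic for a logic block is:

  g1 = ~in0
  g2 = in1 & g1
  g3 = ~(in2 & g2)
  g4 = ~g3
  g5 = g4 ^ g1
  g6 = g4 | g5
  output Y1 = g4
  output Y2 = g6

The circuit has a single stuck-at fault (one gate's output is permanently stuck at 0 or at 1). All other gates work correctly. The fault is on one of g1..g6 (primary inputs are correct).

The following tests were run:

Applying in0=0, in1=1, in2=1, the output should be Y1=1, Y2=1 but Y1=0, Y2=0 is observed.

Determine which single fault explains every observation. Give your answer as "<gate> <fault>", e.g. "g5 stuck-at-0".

g1 stuck-at-0

Fault-free values for test 1 (in0=0, in1=1, in2=1): g1=1, g2=1, g3=0, g4=1, g5=0, g6=1, giving Y1=1, Y2=1. Observed Y1=0, Y2=0.
Test 1: faults giving observed Y1=0, Y2=0 are {g1 stuck-at-0}.
Only g1 stuck-at-0 is consistent with every test.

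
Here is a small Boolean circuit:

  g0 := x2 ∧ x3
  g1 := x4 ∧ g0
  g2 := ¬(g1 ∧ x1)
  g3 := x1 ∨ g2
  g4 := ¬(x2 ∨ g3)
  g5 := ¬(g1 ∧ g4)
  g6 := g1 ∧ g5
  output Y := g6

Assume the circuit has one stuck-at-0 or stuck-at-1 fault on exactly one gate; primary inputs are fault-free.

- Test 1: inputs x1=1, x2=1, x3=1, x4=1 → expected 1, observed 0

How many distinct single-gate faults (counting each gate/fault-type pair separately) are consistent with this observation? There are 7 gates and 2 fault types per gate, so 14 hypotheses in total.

5

Fault-free: g0=1, g1=1, g2=0, g3=1, g4=0, g5=1, g6=1 → 1. Observed 0.
  g0 stuck-at-0: output 0 ✓
  g0 stuck-at-1: output 1 ✗
  g1 stuck-at-0: output 0 ✓
  g1 stuck-at-1: output 1 ✗
  g2 stuck-at-0: output 1 ✗
  g2 stuck-at-1: output 1 ✗
  g3 stuck-at-0: output 1 ✗
  g3 stuck-at-1: output 1 ✗
  g4 stuck-at-0: output 1 ✗
  g4 stuck-at-1: output 0 ✓
  g5 stuck-at-0: output 0 ✓
  g5 stuck-at-1: output 1 ✗
  g6 stuck-at-0: output 0 ✓
  g6 stuck-at-1: output 1 ✗
Consistent faults: {g0 stuck-at-0, g1 stuck-at-0, g4 stuck-at-1, g5 stuck-at-0, g6 stuck-at-0} — 5 in all.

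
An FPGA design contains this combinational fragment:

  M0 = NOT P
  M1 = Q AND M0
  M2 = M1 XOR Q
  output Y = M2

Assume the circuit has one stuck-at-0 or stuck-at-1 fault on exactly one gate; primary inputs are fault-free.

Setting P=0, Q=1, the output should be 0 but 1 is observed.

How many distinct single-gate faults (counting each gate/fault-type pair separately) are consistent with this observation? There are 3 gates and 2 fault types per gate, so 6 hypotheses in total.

3

Fault-free: M0=1, M1=1, M2=0 → 0. Observed 1.
  M0 stuck-at-0: output 1 ✓
  M0 stuck-at-1: output 0 ✗
  M1 stuck-at-0: output 1 ✓
  M1 stuck-at-1: output 0 ✗
  M2 stuck-at-0: output 0 ✗
  M2 stuck-at-1: output 1 ✓
Consistent faults: {M0 stuck-at-0, M1 stuck-at-0, M2 stuck-at-1} — 3 in all.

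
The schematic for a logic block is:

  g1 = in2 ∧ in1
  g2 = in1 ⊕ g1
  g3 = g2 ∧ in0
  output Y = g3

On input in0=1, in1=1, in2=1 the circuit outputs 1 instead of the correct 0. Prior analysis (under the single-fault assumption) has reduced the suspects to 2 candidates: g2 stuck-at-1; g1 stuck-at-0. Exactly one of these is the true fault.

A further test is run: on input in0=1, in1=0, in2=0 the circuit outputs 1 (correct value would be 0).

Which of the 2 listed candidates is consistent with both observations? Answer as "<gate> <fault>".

g2 stuck-at-1

Evaluate each candidate on input in0=1, in1=0, in2=0:
  g2 stuck-at-1: g1=0, g2=1 [stuck-at-1], g3=1 → 1 — matches
  g1 stuck-at-0: g1=0 [stuck-at-0], g2=0, g3=0 → 0 — eliminated
Only g2 stuck-at-1 reproduces the observed 1.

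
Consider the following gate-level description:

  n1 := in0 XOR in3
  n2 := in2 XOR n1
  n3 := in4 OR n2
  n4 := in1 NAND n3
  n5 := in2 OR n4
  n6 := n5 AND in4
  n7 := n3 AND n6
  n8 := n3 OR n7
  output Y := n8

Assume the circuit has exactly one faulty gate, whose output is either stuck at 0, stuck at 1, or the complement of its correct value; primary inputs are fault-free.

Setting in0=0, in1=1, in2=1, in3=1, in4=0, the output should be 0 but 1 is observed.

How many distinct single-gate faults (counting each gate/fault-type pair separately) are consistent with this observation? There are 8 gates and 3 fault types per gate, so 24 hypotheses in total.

10

Fault-free: n1=1, n2=0, n3=0, n4=1, n5=1, n6=0, n7=0, n8=0 → 0. Observed 1.
  n1: stuck-at-0, inverted output ✓; others ✗
  n2: stuck-at-1, inverted output ✓; others ✗
  n3: stuck-at-1, inverted output ✓; others ✗
  n4: none of the 3 fault types match ✗
  n5: none of the 3 fault types match ✗
  n6: none of the 3 fault types match ✗
  n7: stuck-at-1, inverted output ✓; others ✗
  n8: stuck-at-1, inverted output ✓; others ✗
Consistent faults: {n1 stuck-at-0, n1 inverted output, n2 stuck-at-1, n2 inverted output, n3 stuck-at-1, n3 inverted output, n7 stuck-at-1, n7 inverted output, n8 stuck-at-1, n8 inverted output} — 10 in all.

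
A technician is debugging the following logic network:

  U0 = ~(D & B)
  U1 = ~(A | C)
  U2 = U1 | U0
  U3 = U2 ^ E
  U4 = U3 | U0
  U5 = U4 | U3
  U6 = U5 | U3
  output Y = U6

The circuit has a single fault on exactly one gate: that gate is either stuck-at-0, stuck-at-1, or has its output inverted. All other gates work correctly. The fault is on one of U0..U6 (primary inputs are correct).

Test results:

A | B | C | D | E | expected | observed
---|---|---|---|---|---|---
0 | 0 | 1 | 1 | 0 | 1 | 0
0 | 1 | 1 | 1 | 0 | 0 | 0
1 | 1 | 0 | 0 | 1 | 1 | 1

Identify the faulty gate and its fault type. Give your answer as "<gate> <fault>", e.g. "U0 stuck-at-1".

U0 stuck-at-0

Fault-free values for test 1 (A=0, B=0, C=1, D=1, E=0): U0=1, U1=0, U2=1, U3=1, U4=1, U5=1, U6=1, giving Y=1. Observed 0.
Test 1: faults giving observed 0 are {U0 stuck-at-0, U0 inverted output, U6 stuck-at-0, U6 inverted output}.
Test 2 (A=0, B=1, C=1, D=1, E=0): fault-free U0=0, U1=0, U2=0, U3=0, U4=0, U5=0, U6=0 → 0; observed 0. Eliminates U0 inverted output, U6 inverted output.
Test 3 (A=1, B=1, C=0, D=0, E=1): fault-free U0=1, U1=0, U2=1, U3=0, U4=1, U5=1, U6=1 → 1; observed 1. Eliminates U6 stuck-at-0.
Only U0 stuck-at-0 is consistent with every test.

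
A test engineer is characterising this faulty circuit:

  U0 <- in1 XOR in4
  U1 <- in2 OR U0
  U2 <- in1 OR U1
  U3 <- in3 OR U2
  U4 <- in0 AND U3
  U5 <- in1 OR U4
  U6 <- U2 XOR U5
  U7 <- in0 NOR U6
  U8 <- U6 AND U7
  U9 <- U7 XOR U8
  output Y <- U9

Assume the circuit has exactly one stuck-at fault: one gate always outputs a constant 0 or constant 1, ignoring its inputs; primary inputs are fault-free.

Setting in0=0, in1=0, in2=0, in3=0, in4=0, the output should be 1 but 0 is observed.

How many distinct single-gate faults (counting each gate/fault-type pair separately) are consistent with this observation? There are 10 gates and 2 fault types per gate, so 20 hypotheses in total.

Fault-free: U0=0, U1=0, U2=0, U3=0, U4=0, U5=0, U6=0, U7=1, U8=0, U9=1 → 1. Observed 0.
  U0: stuck-at-1 ✓; others ✗
  U1: stuck-at-1 ✓; others ✗
  U2: stuck-at-1 ✓; others ✗
  U3: none of the 2 fault types match ✗
  U4: stuck-at-1 ✓; others ✗
  U5: stuck-at-1 ✓; others ✗
  U6: stuck-at-1 ✓; others ✗
  U7: stuck-at-0 ✓; others ✗
  U8: stuck-at-1 ✓; others ✗
  U9: stuck-at-0 ✓; others ✗
Consistent faults: {U0 stuck-at-1, U1 stuck-at-1, U2 stuck-at-1, U4 stuck-at-1, U5 stuck-at-1, U6 stuck-at-1, U7 stuck-at-0, U8 stuck-at-1, U9 stuck-at-0} — 9 in all.

9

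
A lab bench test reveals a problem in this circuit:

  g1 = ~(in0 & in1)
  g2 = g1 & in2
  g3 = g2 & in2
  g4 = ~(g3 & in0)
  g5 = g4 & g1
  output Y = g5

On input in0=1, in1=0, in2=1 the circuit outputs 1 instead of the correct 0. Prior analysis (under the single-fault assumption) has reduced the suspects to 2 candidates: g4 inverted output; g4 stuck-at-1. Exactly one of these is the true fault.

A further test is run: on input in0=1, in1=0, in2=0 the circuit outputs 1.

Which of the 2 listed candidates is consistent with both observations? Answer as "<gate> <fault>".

g4 stuck-at-1

Evaluate each candidate on input in0=1, in1=0, in2=0:
  g4 inverted output: g1=1, g2=0, g3=0, g4=0 [inverted output], g5=0 → 0 — eliminated
  g4 stuck-at-1: g1=1, g2=0, g3=0, g4=1 [stuck-at-1], g5=1 → 1 — matches
Only g4 stuck-at-1 reproduces the observed 1.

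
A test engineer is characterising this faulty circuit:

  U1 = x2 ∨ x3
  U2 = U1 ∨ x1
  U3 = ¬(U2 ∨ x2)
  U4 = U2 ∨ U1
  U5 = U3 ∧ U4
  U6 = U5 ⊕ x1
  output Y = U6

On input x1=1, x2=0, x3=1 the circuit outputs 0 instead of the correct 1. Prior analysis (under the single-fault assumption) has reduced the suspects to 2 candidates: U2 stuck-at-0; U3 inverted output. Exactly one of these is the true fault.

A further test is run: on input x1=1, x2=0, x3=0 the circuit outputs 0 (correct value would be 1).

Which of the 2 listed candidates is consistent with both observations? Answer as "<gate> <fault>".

Evaluate each candidate on input x1=1, x2=0, x3=0:
  U2 stuck-at-0: U1=0, U2=0 [stuck-at-0], U3=1, U4=0, U5=0, U6=1 → 1 — eliminated
  U3 inverted output: U1=0, U2=1, U3=1 [inverted output], U4=1, U5=1, U6=0 → 0 — matches
Only U3 inverted output reproduces the observed 0.

U3 inverted output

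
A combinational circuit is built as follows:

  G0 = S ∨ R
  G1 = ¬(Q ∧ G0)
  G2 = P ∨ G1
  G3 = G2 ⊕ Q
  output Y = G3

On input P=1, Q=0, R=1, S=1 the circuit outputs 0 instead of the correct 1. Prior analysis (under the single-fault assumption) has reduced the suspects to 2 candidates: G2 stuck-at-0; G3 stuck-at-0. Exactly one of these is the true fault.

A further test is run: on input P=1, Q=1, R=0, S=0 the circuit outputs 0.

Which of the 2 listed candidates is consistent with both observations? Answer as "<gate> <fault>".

G3 stuck-at-0

Evaluate each candidate on input P=1, Q=1, R=0, S=0:
  G2 stuck-at-0: G0=0, G1=1, G2=0 [stuck-at-0], G3=1 → 1 — eliminated
  G3 stuck-at-0: G0=0, G1=1, G2=1, G3=0 [stuck-at-0] → 0 — matches
Only G3 stuck-at-0 reproduces the observed 0.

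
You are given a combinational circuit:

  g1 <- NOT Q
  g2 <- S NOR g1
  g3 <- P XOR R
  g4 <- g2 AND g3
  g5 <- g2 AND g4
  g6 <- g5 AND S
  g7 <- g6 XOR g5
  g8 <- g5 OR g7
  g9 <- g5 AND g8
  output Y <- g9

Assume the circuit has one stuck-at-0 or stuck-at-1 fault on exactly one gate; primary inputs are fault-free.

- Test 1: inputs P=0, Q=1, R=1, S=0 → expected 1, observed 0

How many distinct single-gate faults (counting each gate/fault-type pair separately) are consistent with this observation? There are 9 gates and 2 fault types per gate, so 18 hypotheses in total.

Fault-free: g1=0, g2=1, g3=1, g4=1, g5=1, g6=0, g7=1, g8=1, g9=1 → 1. Observed 0.
  g1: stuck-at-1 ✓; others ✗
  g2: stuck-at-0 ✓; others ✗
  g3: stuck-at-0 ✓; others ✗
  g4: stuck-at-0 ✓; others ✗
  g5: stuck-at-0 ✓; others ✗
  g6: none of the 2 fault types match ✗
  g7: none of the 2 fault types match ✗
  g8: stuck-at-0 ✓; others ✗
  g9: stuck-at-0 ✓; others ✗
Consistent faults: {g1 stuck-at-1, g2 stuck-at-0, g3 stuck-at-0, g4 stuck-at-0, g5 stuck-at-0, g8 stuck-at-0, g9 stuck-at-0} — 7 in all.

7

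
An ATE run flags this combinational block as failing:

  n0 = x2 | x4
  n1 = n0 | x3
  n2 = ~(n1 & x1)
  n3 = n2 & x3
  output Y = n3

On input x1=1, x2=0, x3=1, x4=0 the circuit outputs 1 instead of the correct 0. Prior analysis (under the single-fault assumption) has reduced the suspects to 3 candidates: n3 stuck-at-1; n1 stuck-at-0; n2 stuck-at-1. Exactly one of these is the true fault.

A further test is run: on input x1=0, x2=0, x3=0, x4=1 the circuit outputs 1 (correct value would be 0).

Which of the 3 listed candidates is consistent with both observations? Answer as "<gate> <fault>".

n3 stuck-at-1

Evaluate each candidate on input x1=0, x2=0, x3=0, x4=1:
  n3 stuck-at-1: n0=1, n1=1, n2=1, n3=1 [stuck-at-1] → 1 — matches
  n1 stuck-at-0: n0=1, n1=0 [stuck-at-0], n2=1, n3=0 → 0 — eliminated
  n2 stuck-at-1: n0=1, n1=1, n2=1 [stuck-at-1], n3=0 → 0 — eliminated
Only n3 stuck-at-1 reproduces the observed 1.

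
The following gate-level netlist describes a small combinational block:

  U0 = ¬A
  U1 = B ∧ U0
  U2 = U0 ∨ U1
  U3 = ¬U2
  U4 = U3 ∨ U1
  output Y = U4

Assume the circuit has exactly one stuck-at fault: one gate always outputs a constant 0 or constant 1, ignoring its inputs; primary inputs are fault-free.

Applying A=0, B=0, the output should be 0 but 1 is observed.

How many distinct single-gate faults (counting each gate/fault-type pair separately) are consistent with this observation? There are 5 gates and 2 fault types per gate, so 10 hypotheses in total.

Fault-free: U0=1, U1=0, U2=1, U3=0, U4=0 → 0. Observed 1.
  U0 stuck-at-0: output 1 ✓
  U0 stuck-at-1: output 0 ✗
  U1 stuck-at-0: output 0 ✗
  U1 stuck-at-1: output 1 ✓
  U2 stuck-at-0: output 1 ✓
  U2 stuck-at-1: output 0 ✗
  U3 stuck-at-0: output 0 ✗
  U3 stuck-at-1: output 1 ✓
  U4 stuck-at-0: output 0 ✗
  U4 stuck-at-1: output 1 ✓
Consistent faults: {U0 stuck-at-0, U1 stuck-at-1, U2 stuck-at-0, U3 stuck-at-1, U4 stuck-at-1} — 5 in all.

5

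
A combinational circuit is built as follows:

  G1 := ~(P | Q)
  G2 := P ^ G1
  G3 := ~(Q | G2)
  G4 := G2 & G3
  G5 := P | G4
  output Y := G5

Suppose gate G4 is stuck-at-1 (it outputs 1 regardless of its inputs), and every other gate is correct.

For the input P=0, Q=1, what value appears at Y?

1

Propagate with G4 forced: G1=0, G2=0, G3=0, G4=1 [stuck-at-1], G5=1.
So Y = 1. (Without the fault it would be 0.)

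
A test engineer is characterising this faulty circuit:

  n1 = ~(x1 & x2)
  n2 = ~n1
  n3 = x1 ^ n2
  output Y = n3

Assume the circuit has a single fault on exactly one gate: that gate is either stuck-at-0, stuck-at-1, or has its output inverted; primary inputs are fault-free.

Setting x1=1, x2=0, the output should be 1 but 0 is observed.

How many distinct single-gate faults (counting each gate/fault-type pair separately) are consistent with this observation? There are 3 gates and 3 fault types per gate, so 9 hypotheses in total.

Fault-free: n1=1, n2=0, n3=1 → 1. Observed 0.
  n1 stuck-at-0: output 0 ✓
  n1 stuck-at-1: output 1 ✗
  n1 inverted output: output 0 ✓
  n2 stuck-at-0: output 1 ✗
  n2 stuck-at-1: output 0 ✓
  n2 inverted output: output 0 ✓
  n3 stuck-at-0: output 0 ✓
  n3 stuck-at-1: output 1 ✗
  n3 inverted output: output 0 ✓
Consistent faults: {n1 stuck-at-0, n1 inverted output, n2 stuck-at-1, n2 inverted output, n3 stuck-at-0, n3 inverted output} — 6 in all.

6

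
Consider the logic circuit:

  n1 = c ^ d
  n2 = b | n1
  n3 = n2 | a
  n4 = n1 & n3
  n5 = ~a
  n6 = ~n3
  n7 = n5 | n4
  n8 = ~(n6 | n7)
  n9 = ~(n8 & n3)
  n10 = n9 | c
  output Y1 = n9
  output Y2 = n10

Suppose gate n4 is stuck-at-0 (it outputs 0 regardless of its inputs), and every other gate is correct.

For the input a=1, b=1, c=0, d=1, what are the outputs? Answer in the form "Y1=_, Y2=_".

Propagate with n4 forced: n1=1, n2=1, n3=1, n4=0 [stuck-at-0], n5=0, n6=0, n7=0, n8=1, n9=0, n10=0.
So the outputs are Y1=0, Y2=0. (Without the fault they would be Y1=1, Y2=1.)

Y1=0, Y2=0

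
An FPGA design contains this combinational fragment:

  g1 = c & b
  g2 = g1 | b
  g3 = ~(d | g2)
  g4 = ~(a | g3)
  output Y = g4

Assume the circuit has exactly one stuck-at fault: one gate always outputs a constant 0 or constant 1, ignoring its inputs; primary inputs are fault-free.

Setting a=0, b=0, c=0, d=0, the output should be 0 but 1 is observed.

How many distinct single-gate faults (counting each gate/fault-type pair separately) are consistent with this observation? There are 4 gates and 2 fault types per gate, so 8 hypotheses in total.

Fault-free: g1=0, g2=0, g3=1, g4=0 → 0. Observed 1.
  g1 stuck-at-0: output 0 ✗
  g1 stuck-at-1: output 1 ✓
  g2 stuck-at-0: output 0 ✗
  g2 stuck-at-1: output 1 ✓
  g3 stuck-at-0: output 1 ✓
  g3 stuck-at-1: output 0 ✗
  g4 stuck-at-0: output 0 ✗
  g4 stuck-at-1: output 1 ✓
Consistent faults: {g1 stuck-at-1, g2 stuck-at-1, g3 stuck-at-0, g4 stuck-at-1} — 4 in all.

4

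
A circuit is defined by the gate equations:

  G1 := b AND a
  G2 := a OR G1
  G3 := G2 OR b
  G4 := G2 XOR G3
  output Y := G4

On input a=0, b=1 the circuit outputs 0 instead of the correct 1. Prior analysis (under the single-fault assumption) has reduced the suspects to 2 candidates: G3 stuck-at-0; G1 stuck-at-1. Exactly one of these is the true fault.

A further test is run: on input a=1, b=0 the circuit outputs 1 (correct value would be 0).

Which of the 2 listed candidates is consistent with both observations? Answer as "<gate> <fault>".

G3 stuck-at-0

Evaluate each candidate on input a=1, b=0:
  G3 stuck-at-0: G1=0, G2=1, G3=0 [stuck-at-0], G4=1 → 1 — matches
  G1 stuck-at-1: G1=1 [stuck-at-1], G2=1, G3=1, G4=0 → 0 — eliminated
Only G3 stuck-at-0 reproduces the observed 1.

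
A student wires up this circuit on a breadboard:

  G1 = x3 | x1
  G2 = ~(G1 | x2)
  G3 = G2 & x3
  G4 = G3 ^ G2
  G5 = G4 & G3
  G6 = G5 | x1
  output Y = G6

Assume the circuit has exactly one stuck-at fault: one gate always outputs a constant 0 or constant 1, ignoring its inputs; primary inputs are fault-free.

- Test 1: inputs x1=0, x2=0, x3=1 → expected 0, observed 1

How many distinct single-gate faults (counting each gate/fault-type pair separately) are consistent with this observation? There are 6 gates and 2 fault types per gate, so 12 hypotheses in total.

Fault-free: G1=1, G2=0, G3=0, G4=0, G5=0, G6=0 → 0. Observed 1.
  G1 stuck-at-0: output 0 ✗
  G1 stuck-at-1: output 0 ✗
  G2 stuck-at-0: output 0 ✗
  G2 stuck-at-1: output 0 ✗
  G3 stuck-at-0: output 0 ✗
  G3 stuck-at-1: output 1 ✓
  G4 stuck-at-0: output 0 ✗
  G4 stuck-at-1: output 0 ✗
  G5 stuck-at-0: output 0 ✗
  G5 stuck-at-1: output 1 ✓
  G6 stuck-at-0: output 0 ✗
  G6 stuck-at-1: output 1 ✓
Consistent faults: {G3 stuck-at-1, G5 stuck-at-1, G6 stuck-at-1} — 3 in all.

3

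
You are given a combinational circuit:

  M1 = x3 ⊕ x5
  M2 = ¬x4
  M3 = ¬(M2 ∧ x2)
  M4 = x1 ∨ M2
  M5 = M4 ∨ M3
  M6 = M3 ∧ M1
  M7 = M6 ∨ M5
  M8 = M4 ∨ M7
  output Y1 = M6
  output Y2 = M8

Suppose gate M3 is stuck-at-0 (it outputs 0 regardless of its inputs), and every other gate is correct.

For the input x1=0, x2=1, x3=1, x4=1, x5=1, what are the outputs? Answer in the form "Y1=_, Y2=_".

Y1=0, Y2=0

Propagate with M3 forced: M1=0, M2=0, M3=0 [stuck-at-0], M4=0, M5=0, M6=0, M7=0, M8=0.
So the outputs are Y1=0, Y2=0. (Without the fault they would be Y1=0, Y2=1.)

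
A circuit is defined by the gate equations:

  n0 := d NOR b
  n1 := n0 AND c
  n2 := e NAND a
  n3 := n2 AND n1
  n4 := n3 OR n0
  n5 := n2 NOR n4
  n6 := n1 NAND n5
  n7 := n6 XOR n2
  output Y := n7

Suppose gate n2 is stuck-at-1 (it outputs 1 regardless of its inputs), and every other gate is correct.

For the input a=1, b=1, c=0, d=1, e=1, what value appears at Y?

Propagate with n2 forced: n0=0, n1=0, n2=1 [stuck-at-1], n3=0, n4=0, n5=0, n6=1, n7=0.
So Y = 0. (Without the fault it would be 1.)

0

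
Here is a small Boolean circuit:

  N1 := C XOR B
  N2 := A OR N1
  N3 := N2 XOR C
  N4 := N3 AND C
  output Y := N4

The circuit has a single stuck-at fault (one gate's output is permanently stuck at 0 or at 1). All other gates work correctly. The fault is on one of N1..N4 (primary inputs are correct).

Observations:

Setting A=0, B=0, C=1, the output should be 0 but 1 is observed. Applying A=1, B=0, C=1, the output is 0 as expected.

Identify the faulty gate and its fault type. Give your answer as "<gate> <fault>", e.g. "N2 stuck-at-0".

N1 stuck-at-0

Fault-free values for test 1 (A=0, B=0, C=1): N1=1, N2=1, N3=0, N4=0, giving Y=0. Observed 1.
Test 1: faults giving observed 1 are {N1 stuck-at-0, N2 stuck-at-0, N3 stuck-at-1, N4 stuck-at-1}.
Test 2 (A=1, B=0, C=1): fault-free N1=1, N2=1, N3=0, N4=0 → 0; observed 0. Eliminates N2 stuck-at-0, N3 stuck-at-1, N4 stuck-at-1.
Only N1 stuck-at-0 is consistent with every test.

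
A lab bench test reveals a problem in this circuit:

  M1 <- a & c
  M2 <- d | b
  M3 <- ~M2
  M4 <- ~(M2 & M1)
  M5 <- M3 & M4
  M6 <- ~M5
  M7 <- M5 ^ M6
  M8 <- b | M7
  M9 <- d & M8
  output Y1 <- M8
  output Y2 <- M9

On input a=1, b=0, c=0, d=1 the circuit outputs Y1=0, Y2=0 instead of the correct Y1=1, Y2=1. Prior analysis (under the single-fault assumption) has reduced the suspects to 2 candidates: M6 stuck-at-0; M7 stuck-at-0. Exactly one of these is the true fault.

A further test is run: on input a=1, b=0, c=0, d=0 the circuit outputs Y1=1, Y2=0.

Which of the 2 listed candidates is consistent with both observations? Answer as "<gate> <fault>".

Evaluate each candidate on input a=1, b=0, c=0, d=0:
  M6 stuck-at-0: M1=0, M2=0, M3=1, M4=1, M5=1, M6=0 [stuck-at-0], M7=1, M8=1, M9=0 → Y1=1, Y2=0 — matches
  M7 stuck-at-0: M1=0, M2=0, M3=1, M4=1, M5=1, M6=0, M7=0 [stuck-at-0], M8=0, M9=0 → Y1=0, Y2=0 — eliminated
Only M6 stuck-at-0 reproduces the observed Y1=1, Y2=0.

M6 stuck-at-0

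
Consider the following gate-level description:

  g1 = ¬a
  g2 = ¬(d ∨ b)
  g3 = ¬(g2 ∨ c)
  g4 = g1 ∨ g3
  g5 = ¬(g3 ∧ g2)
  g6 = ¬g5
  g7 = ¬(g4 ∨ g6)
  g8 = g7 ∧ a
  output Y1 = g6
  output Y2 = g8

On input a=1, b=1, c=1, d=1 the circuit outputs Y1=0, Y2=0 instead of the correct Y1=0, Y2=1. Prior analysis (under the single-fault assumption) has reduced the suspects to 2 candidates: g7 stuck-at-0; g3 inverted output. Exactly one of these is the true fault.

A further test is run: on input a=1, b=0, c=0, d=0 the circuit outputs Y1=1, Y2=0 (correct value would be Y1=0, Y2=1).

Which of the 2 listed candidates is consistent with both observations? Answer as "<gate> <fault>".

Evaluate each candidate on input a=1, b=0, c=0, d=0:
  g7 stuck-at-0: g1=0, g2=1, g3=0, g4=0, g5=1, g6=0, g7=0 [stuck-at-0], g8=0 → Y1=0, Y2=0 — eliminated
  g3 inverted output: g1=0, g2=1, g3=1 [inverted output], g4=1, g5=0, g6=1, g7=0, g8=0 → Y1=1, Y2=0 — matches
Only g3 inverted output reproduces the observed Y1=1, Y2=0.

g3 inverted output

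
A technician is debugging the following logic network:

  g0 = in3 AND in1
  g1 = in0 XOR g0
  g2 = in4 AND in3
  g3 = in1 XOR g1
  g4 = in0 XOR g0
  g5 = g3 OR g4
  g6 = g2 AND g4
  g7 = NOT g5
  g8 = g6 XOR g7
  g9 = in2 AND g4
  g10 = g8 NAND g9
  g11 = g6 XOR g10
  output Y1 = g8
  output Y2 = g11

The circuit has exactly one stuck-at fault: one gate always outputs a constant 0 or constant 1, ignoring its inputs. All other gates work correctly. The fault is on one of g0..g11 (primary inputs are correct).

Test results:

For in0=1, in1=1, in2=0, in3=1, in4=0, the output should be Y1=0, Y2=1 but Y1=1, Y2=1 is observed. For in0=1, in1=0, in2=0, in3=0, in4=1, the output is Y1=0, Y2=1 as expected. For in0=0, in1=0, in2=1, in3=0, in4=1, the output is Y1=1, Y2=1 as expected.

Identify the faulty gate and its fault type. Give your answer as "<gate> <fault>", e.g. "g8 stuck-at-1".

Fault-free values for test 1 (in0=1, in1=1, in2=0, in3=1, in4=0): g0=1, g1=0, g2=0, g3=1, g4=0, g5=1, g6=0, g7=0, g8=0, g9=0, g10=1, g11=1, giving Y1=0, Y2=1. Observed Y1=1, Y2=1.
Test 1: faults giving observed Y1=1, Y2=1 are {g1 stuck-at-1, g3 stuck-at-0, g5 stuck-at-0, g7 stuck-at-1, g8 stuck-at-1}.
Test 2 (in0=1, in1=0, in2=0, in3=0, in4=1): fault-free g0=0, g1=1, g2=0, g3=1, g4=1, g5=1, g6=0, g7=0, g8=0, g9=0, g10=1, g11=1 → Y1=0, Y2=1; observed Y1=0, Y2=1. Eliminates g5 stuck-at-0, g7 stuck-at-1, g8 stuck-at-1.
Test 3 (in0=0, in1=0, in2=1, in3=0, in4=1): fault-free g0=0, g1=0, g2=0, g3=0, g4=0, g5=0, g6=0, g7=1, g8=1, g9=0, g10=1, g11=1 → Y1=1, Y2=1; observed Y1=1, Y2=1. Eliminates g1 stuck-at-1.
Only g3 stuck-at-0 is consistent with every test.

g3 stuck-at-0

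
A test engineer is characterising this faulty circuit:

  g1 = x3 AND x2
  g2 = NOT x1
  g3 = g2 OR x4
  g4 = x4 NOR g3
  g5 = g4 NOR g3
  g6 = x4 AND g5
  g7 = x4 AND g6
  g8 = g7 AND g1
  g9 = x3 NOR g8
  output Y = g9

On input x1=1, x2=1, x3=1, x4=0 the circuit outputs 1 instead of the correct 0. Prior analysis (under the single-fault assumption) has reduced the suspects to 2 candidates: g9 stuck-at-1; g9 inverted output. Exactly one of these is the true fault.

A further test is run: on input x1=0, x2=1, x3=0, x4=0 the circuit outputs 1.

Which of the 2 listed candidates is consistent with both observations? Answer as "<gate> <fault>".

g9 stuck-at-1

Evaluate each candidate on input x1=0, x2=1, x3=0, x4=0:
  g9 stuck-at-1: g1=0, g2=1, g3=1, g4=0, g5=0, g6=0, g7=0, g8=0, g9=1 [stuck-at-1] → 1 — matches
  g9 inverted output: g1=0, g2=1, g3=1, g4=0, g5=0, g6=0, g7=0, g8=0, g9=0 [inverted output] → 0 — eliminated
Only g9 stuck-at-1 reproduces the observed 1.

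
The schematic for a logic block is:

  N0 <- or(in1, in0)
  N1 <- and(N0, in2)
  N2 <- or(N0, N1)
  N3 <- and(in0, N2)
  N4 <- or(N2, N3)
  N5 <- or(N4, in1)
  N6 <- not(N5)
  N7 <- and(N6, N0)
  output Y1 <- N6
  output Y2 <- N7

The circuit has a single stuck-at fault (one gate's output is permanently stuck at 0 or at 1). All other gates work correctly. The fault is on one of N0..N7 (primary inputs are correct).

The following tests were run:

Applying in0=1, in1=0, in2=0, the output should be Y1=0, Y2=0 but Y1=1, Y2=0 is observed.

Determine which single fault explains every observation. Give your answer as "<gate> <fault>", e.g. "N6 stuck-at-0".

N0 stuck-at-0

Fault-free values for test 1 (in0=1, in1=0, in2=0): N0=1, N1=0, N2=1, N3=1, N4=1, N5=1, N6=0, N7=0, giving Y1=0, Y2=0. Observed Y1=1, Y2=0.
Test 1: faults giving observed Y1=1, Y2=0 are {N0 stuck-at-0}.
Only N0 stuck-at-0 is consistent with every test.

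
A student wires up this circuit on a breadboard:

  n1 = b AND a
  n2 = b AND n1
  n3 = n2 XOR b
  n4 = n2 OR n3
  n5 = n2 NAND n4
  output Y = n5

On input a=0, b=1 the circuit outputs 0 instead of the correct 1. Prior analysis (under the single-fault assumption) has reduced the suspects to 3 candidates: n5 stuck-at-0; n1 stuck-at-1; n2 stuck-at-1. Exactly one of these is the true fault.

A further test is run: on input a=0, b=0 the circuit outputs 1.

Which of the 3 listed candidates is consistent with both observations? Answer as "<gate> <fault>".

n1 stuck-at-1

Evaluate each candidate on input a=0, b=0:
  n5 stuck-at-0: n1=0, n2=0, n3=0, n4=0, n5=0 [stuck-at-0] → 0 — eliminated
  n1 stuck-at-1: n1=1 [stuck-at-1], n2=0, n3=0, n4=0, n5=1 → 1 — matches
  n2 stuck-at-1: n1=0, n2=1 [stuck-at-1], n3=1, n4=1, n5=0 → 0 — eliminated
Only n1 stuck-at-1 reproduces the observed 1.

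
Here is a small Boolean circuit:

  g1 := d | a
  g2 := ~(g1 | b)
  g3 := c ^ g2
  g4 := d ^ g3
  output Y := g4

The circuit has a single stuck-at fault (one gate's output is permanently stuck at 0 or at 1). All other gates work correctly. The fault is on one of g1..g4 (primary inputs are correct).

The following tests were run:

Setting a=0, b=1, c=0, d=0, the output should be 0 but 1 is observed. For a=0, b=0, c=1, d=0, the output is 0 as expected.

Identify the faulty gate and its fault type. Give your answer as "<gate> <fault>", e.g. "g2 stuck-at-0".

g2 stuck-at-1

Fault-free values for test 1 (a=0, b=1, c=0, d=0): g1=0, g2=0, g3=0, g4=0, giving Y=0. Observed 1.
Test 1: faults giving observed 1 are {g2 stuck-at-1, g3 stuck-at-1, g4 stuck-at-1}.
Test 2 (a=0, b=0, c=1, d=0): fault-free g1=0, g2=1, g3=0, g4=0 → 0; observed 0. Eliminates g3 stuck-at-1, g4 stuck-at-1.
Only g2 stuck-at-1 is consistent with every test.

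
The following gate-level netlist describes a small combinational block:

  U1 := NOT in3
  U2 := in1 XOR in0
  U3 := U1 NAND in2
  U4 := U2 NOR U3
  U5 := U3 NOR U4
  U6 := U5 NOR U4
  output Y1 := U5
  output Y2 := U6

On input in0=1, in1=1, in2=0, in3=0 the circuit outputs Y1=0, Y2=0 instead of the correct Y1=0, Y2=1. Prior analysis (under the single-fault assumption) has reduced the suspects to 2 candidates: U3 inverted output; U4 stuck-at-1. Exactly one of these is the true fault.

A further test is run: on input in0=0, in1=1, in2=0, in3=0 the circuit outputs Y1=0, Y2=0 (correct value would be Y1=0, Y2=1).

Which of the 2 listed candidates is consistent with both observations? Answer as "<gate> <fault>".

Evaluate each candidate on input in0=0, in1=1, in2=0, in3=0:
  U3 inverted output: U1=1, U2=1, U3=0 [inverted output], U4=0, U5=1, U6=0 → Y1=1, Y2=0 — eliminated
  U4 stuck-at-1: U1=1, U2=1, U3=1, U4=1 [stuck-at-1], U5=0, U6=0 → Y1=0, Y2=0 — matches
Only U4 stuck-at-1 reproduces the observed Y1=0, Y2=0.

U4 stuck-at-1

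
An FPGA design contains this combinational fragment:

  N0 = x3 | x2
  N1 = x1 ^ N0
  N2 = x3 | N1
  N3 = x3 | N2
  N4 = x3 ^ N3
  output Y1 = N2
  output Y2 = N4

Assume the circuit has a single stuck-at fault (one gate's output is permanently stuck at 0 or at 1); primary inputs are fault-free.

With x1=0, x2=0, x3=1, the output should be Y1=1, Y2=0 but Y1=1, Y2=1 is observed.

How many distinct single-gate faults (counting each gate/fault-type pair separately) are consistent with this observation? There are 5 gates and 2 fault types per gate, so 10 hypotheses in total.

2

Fault-free: N0=1, N1=1, N2=1, N3=1, N4=0 → Y1=1, Y2=0. Observed Y1=1, Y2=1.
  N0 stuck-at-0: output Y1=1, Y2=0 ✗
  N0 stuck-at-1: output Y1=1, Y2=0 ✗
  N1 stuck-at-0: output Y1=1, Y2=0 ✗
  N1 stuck-at-1: output Y1=1, Y2=0 ✗
  N2 stuck-at-0: output Y1=0, Y2=0 ✗
  N2 stuck-at-1: output Y1=1, Y2=0 ✗
  N3 stuck-at-0: output Y1=1, Y2=1 ✓
  N3 stuck-at-1: output Y1=1, Y2=0 ✗
  N4 stuck-at-0: output Y1=1, Y2=0 ✗
  N4 stuck-at-1: output Y1=1, Y2=1 ✓
Consistent faults: {N3 stuck-at-0, N4 stuck-at-1} — 2 in all.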